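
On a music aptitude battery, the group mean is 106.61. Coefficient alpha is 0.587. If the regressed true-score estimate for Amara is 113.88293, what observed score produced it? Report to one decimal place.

119.0

T̂ = ρX + (1 − ρ)μ  ⇒  X = (T̂ − (1 − ρ)μ) / ρ
X = (113.88293 − 0.413 × 106.61) / 0.587 = (113.88293 − 44.02993) / 0.587 = 69.85300 / 0.587 = 119.000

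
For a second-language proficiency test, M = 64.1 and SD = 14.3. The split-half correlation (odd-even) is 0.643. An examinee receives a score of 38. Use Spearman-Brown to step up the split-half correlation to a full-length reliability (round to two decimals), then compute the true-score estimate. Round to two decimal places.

43.74

Spearman-Brown: ρ = 2r/(1 + r) = 2(0.643)/(1 + 0.643) = 1.2860/1.643 = 0.7827 → 0.78
Weight the observed score by reliability and the mean by (1 − reliability): T̂ = 0.78·38 + 0.22·64.1 = 29.64 + 14.102 = 43.742.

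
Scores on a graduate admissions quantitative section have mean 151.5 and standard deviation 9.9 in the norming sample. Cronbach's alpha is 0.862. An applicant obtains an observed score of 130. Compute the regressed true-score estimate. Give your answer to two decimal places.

Kelley's formula gives T̂ = 0.862·130 + 0.138·151.5 = 112.060 + 20.9070 = 132.967.

132.97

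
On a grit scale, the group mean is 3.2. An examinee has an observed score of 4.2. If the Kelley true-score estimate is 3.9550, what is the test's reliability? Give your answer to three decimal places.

T̂ = ρX + (1 − ρ)μ  ⇒  T̂ − μ = ρ(X − μ)
ρ = (T̂ − μ)/(X − μ) = (3.9550 − 3.2) / (4.2 − 3.2) = 0.7550 / 1.0 = 0.75500

0.755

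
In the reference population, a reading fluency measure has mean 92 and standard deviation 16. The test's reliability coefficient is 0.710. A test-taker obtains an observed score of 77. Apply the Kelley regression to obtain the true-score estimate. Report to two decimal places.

81.35

T̂ = 0.710(77) + 0.290(92) = 54.670 + 26.680 = 81.350 → 81.35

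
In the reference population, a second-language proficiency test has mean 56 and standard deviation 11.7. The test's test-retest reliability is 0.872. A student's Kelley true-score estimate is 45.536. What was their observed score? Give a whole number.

T̂ = ρX + (1 − ρ)μ  ⇒  X = (T̂ − (1 − ρ)μ) / ρ
X = (45.536 − 0.128 × 56) / 0.872 = (45.536 − 7.168) / 0.872 = 38.368 / 0.872 = 44.00

44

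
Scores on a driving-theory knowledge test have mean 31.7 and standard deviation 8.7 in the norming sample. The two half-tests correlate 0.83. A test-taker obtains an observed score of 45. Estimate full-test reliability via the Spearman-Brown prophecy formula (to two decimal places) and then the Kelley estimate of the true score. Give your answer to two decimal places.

Spearman-Brown: ρ = 2r/(1 + r) = 2(0.83)/(1 + 0.83) = 1.660/1.83 = 0.9071 → 0.91
Regress the observed score toward the mean by the unreliability: T̂ = 0.91·45 + 0.09·31.7 = 40.95 + 2.853 = 43.803.

43.80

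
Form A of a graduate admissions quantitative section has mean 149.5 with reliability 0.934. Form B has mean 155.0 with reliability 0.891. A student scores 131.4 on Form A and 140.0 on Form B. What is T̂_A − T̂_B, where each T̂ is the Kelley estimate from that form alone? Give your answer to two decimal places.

-9.04

T̂_A = 0.934(131.4) + 0.066(149.5) = 132.5946
T̂_B = 0.891(140.0) + 0.109(155.0) = 141.6350
T̂_A − T̂_B = -9.0404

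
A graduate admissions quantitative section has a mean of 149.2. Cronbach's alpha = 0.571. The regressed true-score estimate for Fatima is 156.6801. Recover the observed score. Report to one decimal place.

162.3

T̂ = ρX + (1 − ρ)μ  ⇒  X = (T̂ − (1 − ρ)μ) / ρ
X = (156.6801 − 0.429 × 149.2) / 0.571 = (156.6801 − 64.0068) / 0.571 = 92.6733 / 0.571 = 162.300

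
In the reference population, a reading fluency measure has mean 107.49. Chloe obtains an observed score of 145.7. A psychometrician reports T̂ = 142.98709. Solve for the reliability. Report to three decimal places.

0.929

T̂ = ρX + (1 − ρ)μ  ⇒  T̂ − μ = ρ(X − μ)
ρ = (T̂ − μ)/(X − μ) = (142.98709 − 107.49) / (145.7 − 107.49) = 35.49709 / 38.21 = 0.92900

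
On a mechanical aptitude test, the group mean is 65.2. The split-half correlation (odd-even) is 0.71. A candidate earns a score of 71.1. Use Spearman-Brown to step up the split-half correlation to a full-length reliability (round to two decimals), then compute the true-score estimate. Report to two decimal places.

70.10

Spearman-Brown: ρ = 2r/(1 + r) = 2(0.71)/(1 + 0.71) = 1.420/1.71 = 0.8304 → 0.83
Kelley's formula gives T̂ = 0.83·71.1 + 0.17·65.2 = 59.013 + 11.084 = 70.097.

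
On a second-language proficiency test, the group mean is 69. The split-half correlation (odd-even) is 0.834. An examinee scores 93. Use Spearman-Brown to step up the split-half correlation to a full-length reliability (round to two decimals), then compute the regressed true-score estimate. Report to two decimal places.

90.84

Spearman-Brown: ρ = 2r/(1 + r) = 2(0.834)/(1 + 0.834) = 1.6680/1.834 = 0.9095 → 0.91
T̂ = 0.91(93) + 0.09(69) = 84.63 + 6.21 = 90.840 → 90.84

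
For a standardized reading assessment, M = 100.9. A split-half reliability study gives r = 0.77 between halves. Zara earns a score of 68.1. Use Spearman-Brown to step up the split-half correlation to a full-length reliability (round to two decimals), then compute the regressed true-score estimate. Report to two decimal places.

Spearman-Brown: ρ = 2r/(1 + r) = 2(0.77)/(1 + 0.77) = 1.540/1.77 = 0.8701 → 0.87
T̂ = ρX + (1 − ρ)μ
  = 0.87 × 68.1 + 0.13 × 100.9
  = 59.247 + 13.117
  = 72.364
  ≈ 72.36

72.36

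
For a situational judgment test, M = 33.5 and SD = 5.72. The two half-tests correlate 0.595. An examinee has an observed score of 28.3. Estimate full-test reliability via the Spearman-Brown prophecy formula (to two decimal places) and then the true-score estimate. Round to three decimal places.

29.600

Spearman-Brown: ρ = 2r/(1 + r) = 2(0.595)/(1 + 0.595) = 1.1900/1.595 = 0.7461 → 0.75
T̂ = ρX + (1 − ρ)μ
  = 0.75 × 28.3 + 0.25 × 33.5
  = 21.225 + 8.375
  = 29.6000
  ≈ 29.600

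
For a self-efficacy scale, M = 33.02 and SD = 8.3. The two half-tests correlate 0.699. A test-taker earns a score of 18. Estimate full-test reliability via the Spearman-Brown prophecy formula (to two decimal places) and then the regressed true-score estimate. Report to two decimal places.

20.70

Spearman-Brown: ρ = 2r/(1 + r) = 2(0.699)/(1 + 0.699) = 1.3980/1.699 = 0.8228 → 0.82
Kelley's formula gives T̂ = 0.82·18 + 0.18·33.02 = 14.76 + 5.9436 = 20.704.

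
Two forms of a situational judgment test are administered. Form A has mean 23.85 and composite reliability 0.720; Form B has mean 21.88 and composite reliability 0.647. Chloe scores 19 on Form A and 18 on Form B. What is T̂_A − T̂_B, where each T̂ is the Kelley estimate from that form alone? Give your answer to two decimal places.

T̂_A = 0.720(19) + 0.280(23.85) = 20.3580
T̂_B = 0.647(18) + 0.353(21.88) = 19.3696
T̂_A − T̂_B = 0.9884

0.99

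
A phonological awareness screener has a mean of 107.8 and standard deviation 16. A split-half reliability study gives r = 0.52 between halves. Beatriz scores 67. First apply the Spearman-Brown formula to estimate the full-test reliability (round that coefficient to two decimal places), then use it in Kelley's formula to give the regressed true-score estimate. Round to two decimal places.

Spearman-Brown: ρ = 2r/(1 + r) = 2(0.52)/(1 + 0.52) = 1.040/1.52 = 0.6842 → 0.68
T̂ = ρX + (1 − ρ)μ
  = 0.68 × 67 + 0.32 × 107.8
  = 45.56 + 34.496
  = 80.056
  ≈ 80.06

80.06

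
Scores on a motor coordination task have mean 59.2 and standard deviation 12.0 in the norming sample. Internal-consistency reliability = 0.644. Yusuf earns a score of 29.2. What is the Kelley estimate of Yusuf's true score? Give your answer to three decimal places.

T̂ = ρX + (1 − ρ)μ
  = 0.644 × 29.2 + 0.356 × 59.2
  = 18.8048 + 21.0752
  = 39.8800
  ≈ 39.880

39.880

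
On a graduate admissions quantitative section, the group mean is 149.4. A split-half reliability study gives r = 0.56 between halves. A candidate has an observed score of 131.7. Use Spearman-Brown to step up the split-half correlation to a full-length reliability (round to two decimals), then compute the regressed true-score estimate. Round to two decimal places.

136.66

Spearman-Brown: ρ = 2r/(1 + r) = 2(0.56)/(1 + 0.56) = 1.120/1.56 = 0.7179 → 0.72
T̂ = ρX + (1 − ρ)μ
  = 0.72 × 131.7 + 0.28 × 149.4
  = 94.824 + 41.832
  = 136.656
  ≈ 136.66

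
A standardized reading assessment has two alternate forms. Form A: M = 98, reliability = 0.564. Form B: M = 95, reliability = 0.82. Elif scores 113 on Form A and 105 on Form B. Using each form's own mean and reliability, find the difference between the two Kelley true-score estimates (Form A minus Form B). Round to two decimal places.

3.26

T̂_A = 0.564(113) + 0.436(98) = 106.4600
T̂_B = 0.82(105) + 0.18(95) = 103.2000
T̂_A − T̂_B = 3.2600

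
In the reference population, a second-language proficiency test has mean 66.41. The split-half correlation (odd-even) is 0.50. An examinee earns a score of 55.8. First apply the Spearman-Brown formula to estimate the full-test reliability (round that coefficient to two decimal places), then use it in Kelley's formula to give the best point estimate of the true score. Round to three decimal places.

Spearman-Brown: ρ = 2r/(1 + r) = 2(0.50)/(1 + 0.50) = 1.000/1.50 = 0.6667 → 0.67
Kelley's formula gives T̂ = 0.67·55.8 + 0.33·66.41 = 37.386 + 21.9153 = 59.3013.

59.301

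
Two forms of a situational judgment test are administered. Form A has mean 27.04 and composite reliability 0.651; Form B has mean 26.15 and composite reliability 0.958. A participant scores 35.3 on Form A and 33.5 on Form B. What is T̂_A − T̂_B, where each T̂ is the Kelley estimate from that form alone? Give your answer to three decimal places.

T̂_A = 0.651(35.3) + 0.349(27.04) = 32.41726
T̂_B = 0.958(33.5) + 0.042(26.15) = 33.19130
T̂_A − T̂_B = -0.77404

-0.774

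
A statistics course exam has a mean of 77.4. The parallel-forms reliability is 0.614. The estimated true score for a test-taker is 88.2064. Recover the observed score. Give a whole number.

T̂ = ρX + (1 − ρ)μ  ⇒  X = (T̂ − (1 − ρ)μ) / ρ
X = (88.2064 − 0.386 × 77.4) / 0.614 = (88.2064 − 29.8764) / 0.614 = 58.3300 / 0.614 = 95.00

95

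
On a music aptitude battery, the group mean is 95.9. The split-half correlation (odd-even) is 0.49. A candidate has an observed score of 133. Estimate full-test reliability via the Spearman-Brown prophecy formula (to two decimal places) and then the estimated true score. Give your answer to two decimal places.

Spearman-Brown: ρ = 2r/(1 + r) = 2(0.49)/(1 + 0.49) = 0.980/1.49 = 0.6577 → 0.66
Regress the observed score toward the mean by the unreliability: T̂ = 0.66·133 + 0.34·95.9 = 87.78 + 32.606 = 120.386.

120.39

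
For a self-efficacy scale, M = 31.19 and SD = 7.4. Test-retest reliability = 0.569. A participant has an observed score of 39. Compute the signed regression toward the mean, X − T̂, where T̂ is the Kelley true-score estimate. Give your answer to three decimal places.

3.366

T̂ = ρX + (1 − ρ)μ
  = 0.569 × 39 + 0.431 × 31.19
  = 22.191 + 13.44289
  = 35.63389
  ≈ 35.6339
X − T̂ = 39 − 35.6339 = 3.3661 → 3.366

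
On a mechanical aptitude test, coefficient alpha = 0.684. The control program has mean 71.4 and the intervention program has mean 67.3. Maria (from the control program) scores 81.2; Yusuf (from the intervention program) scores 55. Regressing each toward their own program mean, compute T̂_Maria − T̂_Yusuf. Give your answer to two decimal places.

19.22

T̂_Maria = 0.684(81.2) + 0.316(71.4) = 78.1032
T̂_Yusuf = 0.684(55) + 0.316(67.3) = 58.8868
Difference = 78.1032 − 58.8868 = 19.2164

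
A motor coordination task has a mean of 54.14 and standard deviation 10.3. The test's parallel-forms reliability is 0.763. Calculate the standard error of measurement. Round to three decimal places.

SEM = SD · √(1 − ρ) = 10.3 × √0.237 = 10.3 × 0.4868 = 5.0143

5.014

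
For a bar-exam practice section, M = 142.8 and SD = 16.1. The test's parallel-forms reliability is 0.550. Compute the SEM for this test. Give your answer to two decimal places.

10.80

SEM = SD · √(1 − ρ) = 16.1 × √0.450 = 16.1 × 0.6708 = 10.800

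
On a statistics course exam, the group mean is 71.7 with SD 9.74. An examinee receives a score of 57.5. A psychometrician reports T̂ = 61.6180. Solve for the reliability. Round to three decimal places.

0.710

T̂ = ρX + (1 − ρ)μ  ⇒  T̂ − μ = ρ(X − μ)
ρ = (T̂ − μ)/(X − μ) = (61.6180 − 71.7) / (57.5 − 71.7) = -10.0820 / -14.2 = 0.71000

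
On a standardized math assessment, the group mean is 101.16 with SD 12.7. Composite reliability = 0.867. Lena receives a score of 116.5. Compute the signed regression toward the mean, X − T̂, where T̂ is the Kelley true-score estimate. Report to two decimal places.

2.04

Regress the observed score toward the mean by the unreliability: T̂ = 0.867·116.5 + 0.133·101.16 = 101.0055 + 13.45428 = 114.4598.
X − T̂ = 116.5 − 114.460 = 2.040 → 2.04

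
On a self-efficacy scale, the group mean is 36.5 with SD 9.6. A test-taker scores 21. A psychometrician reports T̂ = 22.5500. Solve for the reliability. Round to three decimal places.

T̂ = ρX + (1 − ρ)μ  ⇒  T̂ − μ = ρ(X − μ)
ρ = (T̂ − μ)/(X − μ) = (22.5500 − 36.5) / (21 − 36.5) = -13.9500 / -15.5 = 0.90000

0.900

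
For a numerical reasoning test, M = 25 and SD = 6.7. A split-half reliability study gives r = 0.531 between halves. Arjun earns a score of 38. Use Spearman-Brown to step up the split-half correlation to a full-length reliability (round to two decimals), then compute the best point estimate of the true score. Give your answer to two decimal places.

33.97

Spearman-Brown: ρ = 2r/(1 + r) = 2(0.531)/(1 + 0.531) = 1.0620/1.531 = 0.6937 → 0.69
Kelley's formula gives T̂ = 0.69·38 + 0.31·25 = 26.22 + 7.75 = 33.970.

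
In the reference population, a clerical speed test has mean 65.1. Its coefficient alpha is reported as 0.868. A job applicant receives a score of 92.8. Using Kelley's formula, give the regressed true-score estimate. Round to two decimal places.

T̂ = ρX + (1 − ρ)μ
  = 0.868 × 92.8 + 0.132 × 65.1
  = 80.5504 + 8.5932
  = 89.144
  ≈ 89.14

89.14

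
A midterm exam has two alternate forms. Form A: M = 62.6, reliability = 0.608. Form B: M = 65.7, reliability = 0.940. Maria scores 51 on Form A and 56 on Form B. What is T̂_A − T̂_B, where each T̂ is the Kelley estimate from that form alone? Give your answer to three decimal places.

T̂_A = 0.608(51) + 0.392(62.6) = 55.54720
T̂_B = 0.940(56) + 0.060(65.7) = 56.58200
T̂_A − T̂_B = -1.03480

-1.035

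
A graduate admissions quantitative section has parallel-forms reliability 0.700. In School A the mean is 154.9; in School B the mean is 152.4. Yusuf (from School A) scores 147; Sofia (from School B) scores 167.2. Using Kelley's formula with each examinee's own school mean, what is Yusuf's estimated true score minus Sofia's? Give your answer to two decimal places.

-13.39

T̂_Yusuf = 0.700(147) + 0.300(154.9) = 149.3700
T̂_Sofia = 0.700(167.2) + 0.300(152.4) = 162.7600
Difference = 149.3700 − 162.7600 = -13.3900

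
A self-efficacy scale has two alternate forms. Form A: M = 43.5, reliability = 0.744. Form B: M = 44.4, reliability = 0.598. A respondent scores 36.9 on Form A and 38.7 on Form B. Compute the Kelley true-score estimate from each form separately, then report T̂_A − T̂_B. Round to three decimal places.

-2.402

T̂_A = 0.744(36.9) + 0.256(43.5) = 38.58960
T̂_B = 0.598(38.7) + 0.402(44.4) = 40.99140
T̂_A − T̂_B = -2.40180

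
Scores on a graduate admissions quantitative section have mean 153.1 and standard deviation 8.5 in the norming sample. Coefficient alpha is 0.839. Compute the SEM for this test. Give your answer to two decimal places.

3.41

SEM = SD · √(1 − ρ) = 8.5 × √0.161 = 8.5 × 0.4012 = 3.411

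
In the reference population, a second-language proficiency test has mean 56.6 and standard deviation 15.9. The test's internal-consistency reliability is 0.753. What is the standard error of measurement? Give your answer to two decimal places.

SEM = SD · √(1 − ρ) = 15.9 × √0.247 = 15.9 × 0.4970 = 7.902

7.90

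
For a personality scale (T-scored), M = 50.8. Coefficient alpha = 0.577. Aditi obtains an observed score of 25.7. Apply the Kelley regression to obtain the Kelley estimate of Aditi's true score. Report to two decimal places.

36.32

T̂ = ρX + (1 − ρ)μ
  = 0.577 × 25.7 + 0.423 × 50.8
  = 14.8289 + 21.4884
  = 36.317
  ≈ 36.32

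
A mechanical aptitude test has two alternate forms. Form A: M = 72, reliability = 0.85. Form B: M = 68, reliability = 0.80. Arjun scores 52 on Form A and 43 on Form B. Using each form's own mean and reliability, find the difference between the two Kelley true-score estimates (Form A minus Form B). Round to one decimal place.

7.0

T̂_A = 0.85(52) + 0.15(72) = 55.000
T̂_B = 0.80(43) + 0.20(68) = 48.000
T̂_A − T̂_B = 7.000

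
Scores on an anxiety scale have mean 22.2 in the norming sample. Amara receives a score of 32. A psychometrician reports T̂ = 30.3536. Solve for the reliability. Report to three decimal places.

0.832

T̂ = ρX + (1 − ρ)μ  ⇒  T̂ − μ = ρ(X − μ)
ρ = (T̂ − μ)/(X − μ) = (30.3536 − 22.2) / (32 − 22.2) = 8.1536 / 9.8 = 0.83200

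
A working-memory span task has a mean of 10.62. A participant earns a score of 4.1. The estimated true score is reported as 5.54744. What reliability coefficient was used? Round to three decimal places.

0.778

T̂ = ρX + (1 − ρ)μ  ⇒  T̂ − μ = ρ(X − μ)
ρ = (T̂ − μ)/(X − μ) = (5.54744 − 10.62) / (4.1 − 10.62) = -5.07256 / -6.52 = 0.77800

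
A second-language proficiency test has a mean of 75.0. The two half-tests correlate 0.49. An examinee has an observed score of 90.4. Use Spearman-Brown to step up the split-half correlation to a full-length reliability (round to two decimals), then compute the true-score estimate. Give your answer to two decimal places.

85.16

Spearman-Brown: ρ = 2r/(1 + r) = 2(0.49)/(1 + 0.49) = 0.980/1.49 = 0.6577 → 0.66
Weight the observed score by reliability and the mean by (1 − reliability): T̂ = 0.66·90.4 + 0.34·75.0 = 59.664 + 25.500 = 85.164.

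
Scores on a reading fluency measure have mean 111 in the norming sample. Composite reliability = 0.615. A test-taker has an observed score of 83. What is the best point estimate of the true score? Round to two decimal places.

93.78

Regress the observed score toward the mean by the unreliability: T̂ = 0.615·83 + 0.385·111 = 51.045 + 42.735 = 93.780.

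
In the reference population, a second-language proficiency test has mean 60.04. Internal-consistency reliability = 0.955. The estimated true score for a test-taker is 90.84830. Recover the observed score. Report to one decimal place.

T̂ = ρX + (1 − ρ)μ  ⇒  X = (T̂ − (1 − ρ)μ) / ρ
X = (90.84830 − 0.045 × 60.04) / 0.955 = (90.84830 − 2.70180) / 0.955 = 88.14650 / 0.955 = 92.300

92.3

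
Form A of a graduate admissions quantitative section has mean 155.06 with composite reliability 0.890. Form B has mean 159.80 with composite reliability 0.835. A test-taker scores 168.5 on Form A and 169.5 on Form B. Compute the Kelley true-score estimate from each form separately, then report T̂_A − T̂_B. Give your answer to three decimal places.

T̂_A = 0.890(168.5) + 0.110(155.06) = 167.02160
T̂_B = 0.835(169.5) + 0.165(159.80) = 167.89950
T̂_A − T̂_B = -0.87790

-0.878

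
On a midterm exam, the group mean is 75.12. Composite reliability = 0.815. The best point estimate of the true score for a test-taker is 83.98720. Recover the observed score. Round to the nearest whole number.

T̂ = ρX + (1 − ρ)μ  ⇒  X = (T̂ − (1 − ρ)μ) / ρ
X = (83.98720 − 0.185 × 75.12) / 0.815 = (83.98720 − 13.89720) / 0.815 = 70.09000 / 0.815 = 86.00

86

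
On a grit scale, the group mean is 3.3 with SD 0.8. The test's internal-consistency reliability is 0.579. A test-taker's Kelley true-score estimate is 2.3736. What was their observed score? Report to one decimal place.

T̂ = ρX + (1 − ρ)μ  ⇒  X = (T̂ − (1 − ρ)μ) / ρ
X = (2.3736 − 0.421 × 3.3) / 0.579 = (2.3736 − 1.3893) / 0.579 = 0.9843 / 0.579 = 1.700

1.7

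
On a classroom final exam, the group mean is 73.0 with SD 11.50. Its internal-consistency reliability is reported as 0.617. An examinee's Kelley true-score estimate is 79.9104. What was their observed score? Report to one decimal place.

T̂ = ρX + (1 − ρ)μ  ⇒  X = (T̂ − (1 − ρ)μ) / ρ
X = (79.9104 − 0.383 × 73.0) / 0.617 = (79.9104 − 27.9590) / 0.617 = 51.9514 / 0.617 = 84.200

84.2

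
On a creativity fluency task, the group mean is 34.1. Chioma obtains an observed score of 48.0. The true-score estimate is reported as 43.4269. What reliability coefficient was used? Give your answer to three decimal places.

0.671

T̂ = ρX + (1 − ρ)μ  ⇒  T̂ − μ = ρ(X − μ)
ρ = (T̂ − μ)/(X − μ) = (43.4269 − 34.1) / (48.0 − 34.1) = 9.3269 / 13.9 = 0.67100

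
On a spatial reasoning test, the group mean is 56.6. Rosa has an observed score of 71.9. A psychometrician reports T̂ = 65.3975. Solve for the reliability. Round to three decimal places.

0.575

T̂ = ρX + (1 − ρ)μ  ⇒  T̂ − μ = ρ(X − μ)
ρ = (T̂ − μ)/(X − μ) = (65.3975 − 56.6) / (71.9 − 56.6) = 8.7975 / 15.3 = 0.57500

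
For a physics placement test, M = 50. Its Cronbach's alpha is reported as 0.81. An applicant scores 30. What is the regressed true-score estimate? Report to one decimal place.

T̂ = ρX + (1 − ρ)μ
  = 0.81 × 30 + 0.19 × 50
  = 24.30 + 9.50
  = 33.80
  ≈ 33.8

33.8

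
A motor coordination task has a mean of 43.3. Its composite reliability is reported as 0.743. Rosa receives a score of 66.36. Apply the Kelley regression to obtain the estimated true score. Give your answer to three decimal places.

60.434

Kelley's formula gives T̂ = 0.743·66.36 + 0.257·43.3 = 49.30548 + 11.1281 = 60.4336.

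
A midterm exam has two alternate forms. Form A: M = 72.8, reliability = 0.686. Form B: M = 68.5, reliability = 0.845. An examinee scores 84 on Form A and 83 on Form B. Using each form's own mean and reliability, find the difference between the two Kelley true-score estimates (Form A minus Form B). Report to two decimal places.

-0.27

T̂_A = 0.686(84) + 0.314(72.8) = 80.4832
T̂_B = 0.845(83) + 0.155(68.5) = 80.7525
T̂_A − T̂_B = -0.2693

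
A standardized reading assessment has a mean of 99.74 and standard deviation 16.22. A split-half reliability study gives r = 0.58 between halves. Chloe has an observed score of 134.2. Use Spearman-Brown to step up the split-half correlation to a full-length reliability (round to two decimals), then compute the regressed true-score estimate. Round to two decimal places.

124.90

Spearman-Brown: ρ = 2r/(1 + r) = 2(0.58)/(1 + 0.58) = 1.160/1.58 = 0.7342 → 0.73
T̂ = 0.73(134.2) + 0.27(99.74) = 97.966 + 26.9298 = 124.896 → 124.90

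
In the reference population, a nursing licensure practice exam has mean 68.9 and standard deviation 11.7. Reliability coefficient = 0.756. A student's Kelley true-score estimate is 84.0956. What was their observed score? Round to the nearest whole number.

T̂ = ρX + (1 − ρ)μ  ⇒  X = (T̂ − (1 − ρ)μ) / ρ
X = (84.0956 − 0.244 × 68.9) / 0.756 = (84.0956 − 16.8116) / 0.756 = 67.2840 / 0.756 = 89.00

89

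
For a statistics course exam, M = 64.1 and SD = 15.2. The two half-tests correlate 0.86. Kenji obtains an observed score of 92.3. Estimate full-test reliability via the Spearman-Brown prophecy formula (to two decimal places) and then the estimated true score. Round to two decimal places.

Spearman-Brown: ρ = 2r/(1 + r) = 2(0.86)/(1 + 0.86) = 1.720/1.86 = 0.9247 → 0.92
T̂ = ρX + (1 − ρ)μ
  = 0.92 × 92.3 + 0.08 × 64.1
  = 84.916 + 5.128
  = 90.044
  ≈ 90.04

90.04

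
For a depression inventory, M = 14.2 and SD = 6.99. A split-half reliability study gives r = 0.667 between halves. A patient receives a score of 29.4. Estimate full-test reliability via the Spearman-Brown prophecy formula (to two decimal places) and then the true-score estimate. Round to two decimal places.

26.36

Spearman-Brown: ρ = 2r/(1 + r) = 2(0.667)/(1 + 0.667) = 1.3340/1.667 = 0.8002 → 0.80
T̂ = 0.80(29.4) + 0.20(14.2) = 23.520 + 2.840 = 26.360 → 26.36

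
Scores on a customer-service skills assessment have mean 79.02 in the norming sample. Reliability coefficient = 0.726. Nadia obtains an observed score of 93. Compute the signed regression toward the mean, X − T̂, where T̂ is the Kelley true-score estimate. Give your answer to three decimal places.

T̂ = 0.726(93) + 0.274(79.02) = 67.518 + 21.65148 = 89.16948 → 89.1695
X − T̂ = 93 − 89.1695 = 3.8305 → 3.831

3.831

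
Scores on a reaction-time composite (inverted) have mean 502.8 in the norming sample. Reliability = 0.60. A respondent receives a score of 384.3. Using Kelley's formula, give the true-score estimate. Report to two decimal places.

431.70

T̂ = 0.60(384.3) + 0.40(502.8) = 230.580 + 201.120 = 431.700 → 431.70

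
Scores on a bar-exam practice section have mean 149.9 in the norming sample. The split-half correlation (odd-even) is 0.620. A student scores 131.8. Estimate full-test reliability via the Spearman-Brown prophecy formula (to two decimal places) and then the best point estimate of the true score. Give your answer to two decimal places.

135.96

Spearman-Brown: ρ = 2r/(1 + r) = 2(0.620)/(1 + 0.620) = 1.2400/1.620 = 0.7654 → 0.77
T̂ = 0.77(131.8) + 0.23(149.9) = 101.486 + 34.477 = 135.963 → 135.96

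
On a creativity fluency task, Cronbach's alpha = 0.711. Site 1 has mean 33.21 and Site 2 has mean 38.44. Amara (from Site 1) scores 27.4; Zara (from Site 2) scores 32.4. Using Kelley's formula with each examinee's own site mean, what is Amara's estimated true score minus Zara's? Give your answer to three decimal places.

-5.066

T̂_Amara = 0.711(27.4) + 0.289(33.21) = 29.07909
T̂_Zara = 0.711(32.4) + 0.289(38.44) = 34.14556
Difference = 29.07909 − 34.14556 = -5.06647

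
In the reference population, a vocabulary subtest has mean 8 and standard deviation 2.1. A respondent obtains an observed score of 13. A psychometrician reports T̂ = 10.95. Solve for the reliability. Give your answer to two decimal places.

T̂ = ρX + (1 − ρ)μ  ⇒  T̂ − μ = ρ(X − μ)
ρ = (T̂ − μ)/(X − μ) = (10.95 − 8) / (13 − 8) = 2.95 / 5.0 = 0.5900

0.59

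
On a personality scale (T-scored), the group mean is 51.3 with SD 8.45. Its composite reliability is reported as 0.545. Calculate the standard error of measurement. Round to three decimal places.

SEM = SD · √(1 − ρ) = 8.45 × √0.455 = 8.45 × 0.6745 = 5.6998

5.700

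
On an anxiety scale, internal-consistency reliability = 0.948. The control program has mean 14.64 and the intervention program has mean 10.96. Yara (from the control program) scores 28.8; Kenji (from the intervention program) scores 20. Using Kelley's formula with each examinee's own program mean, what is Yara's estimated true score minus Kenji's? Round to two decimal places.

8.53

T̂_Yara = 0.948(28.8) + 0.052(14.64) = 28.0637
T̂_Kenji = 0.948(20) + 0.052(10.96) = 19.5299
Difference = 28.0637 − 19.5299 = 8.5338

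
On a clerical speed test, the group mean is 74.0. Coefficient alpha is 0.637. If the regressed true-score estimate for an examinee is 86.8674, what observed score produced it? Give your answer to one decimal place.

94.2

T̂ = ρX + (1 − ρ)μ  ⇒  X = (T̂ − (1 − ρ)μ) / ρ
X = (86.8674 − 0.363 × 74.0) / 0.637 = (86.8674 − 26.8620) / 0.637 = 60.0054 / 0.637 = 94.200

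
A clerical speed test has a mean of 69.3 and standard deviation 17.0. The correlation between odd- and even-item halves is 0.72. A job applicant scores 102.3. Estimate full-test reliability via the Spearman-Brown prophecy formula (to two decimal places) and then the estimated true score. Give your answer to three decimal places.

Spearman-Brown: ρ = 2r/(1 + r) = 2(0.72)/(1 + 0.72) = 1.440/1.72 = 0.8372 → 0.84
T̂ = 0.84(102.3) + 0.16(69.3) = 85.932 + 11.088 = 97.0200 → 97.020

97.020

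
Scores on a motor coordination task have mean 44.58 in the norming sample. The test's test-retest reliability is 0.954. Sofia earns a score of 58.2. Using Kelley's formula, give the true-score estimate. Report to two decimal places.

Weight the observed score by reliability and the mean by (1 − reliability): T̂ = 0.954·58.2 + 0.046·44.58 = 55.5228 + 2.05068 = 57.573.

57.57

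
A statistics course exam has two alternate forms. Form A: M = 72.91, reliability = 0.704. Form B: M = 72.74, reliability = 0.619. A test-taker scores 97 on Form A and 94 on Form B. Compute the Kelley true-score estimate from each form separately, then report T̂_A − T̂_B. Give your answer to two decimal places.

3.97

T̂_A = 0.704(97) + 0.296(72.91) = 89.8694
T̂_B = 0.619(94) + 0.381(72.74) = 85.8999
T̂_A − T̂_B = 3.9694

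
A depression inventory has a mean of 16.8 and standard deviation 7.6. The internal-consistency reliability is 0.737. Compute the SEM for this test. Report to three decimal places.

SEM = SD · √(1 − ρ) = 7.6 × √0.263 = 7.6 × 0.5128 = 3.8975

3.898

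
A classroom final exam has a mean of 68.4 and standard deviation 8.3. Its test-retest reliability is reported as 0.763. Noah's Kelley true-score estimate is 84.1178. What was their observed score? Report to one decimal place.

89.0

T̂ = ρX + (1 − ρ)μ  ⇒  X = (T̂ − (1 − ρ)μ) / ρ
X = (84.1178 − 0.237 × 68.4) / 0.763 = (84.1178 − 16.2108) / 0.763 = 67.9070 / 0.763 = 89.000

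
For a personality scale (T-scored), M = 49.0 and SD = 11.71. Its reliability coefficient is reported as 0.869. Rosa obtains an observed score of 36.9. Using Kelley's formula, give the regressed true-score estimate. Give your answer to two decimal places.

T̂ = ρX + (1 − ρ)μ
  = 0.869 × 36.9 + 0.131 × 49.0
  = 32.0661 + 6.4190
  = 38.485
  ≈ 38.49

38.49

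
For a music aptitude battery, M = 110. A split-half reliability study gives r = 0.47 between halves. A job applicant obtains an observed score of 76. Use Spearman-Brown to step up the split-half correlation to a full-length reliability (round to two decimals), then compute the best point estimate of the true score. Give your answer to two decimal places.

Spearman-Brown: ρ = 2r/(1 + r) = 2(0.47)/(1 + 0.47) = 0.940/1.47 = 0.6395 → 0.64
Regress the observed score toward the mean by the unreliability: T̂ = 0.64·76 + 0.36·110 = 48.64 + 39.60 = 88.240.

88.24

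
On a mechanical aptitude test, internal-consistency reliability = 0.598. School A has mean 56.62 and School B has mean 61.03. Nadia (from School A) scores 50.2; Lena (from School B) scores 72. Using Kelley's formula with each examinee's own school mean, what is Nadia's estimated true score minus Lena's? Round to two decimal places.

-14.81

T̂_Nadia = 0.598(50.2) + 0.402(56.62) = 52.7808
T̂_Lena = 0.598(72) + 0.402(61.03) = 67.5901
Difference = 52.7808 − 67.5901 = -14.8092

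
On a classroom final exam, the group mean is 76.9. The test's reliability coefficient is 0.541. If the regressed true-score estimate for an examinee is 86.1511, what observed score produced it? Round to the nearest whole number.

T̂ = ρX + (1 − ρ)μ  ⇒  X = (T̂ − (1 − ρ)μ) / ρ
X = (86.1511 − 0.459 × 76.9) / 0.541 = (86.1511 − 35.2971) / 0.541 = 50.8540 / 0.541 = 94.00

94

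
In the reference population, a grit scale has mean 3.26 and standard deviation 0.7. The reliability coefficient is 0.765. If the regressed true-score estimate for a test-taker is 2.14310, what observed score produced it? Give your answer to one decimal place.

1.8

T̂ = ρX + (1 − ρ)μ  ⇒  X = (T̂ − (1 − ρ)μ) / ρ
X = (2.14310 − 0.235 × 3.26) / 0.765 = (2.14310 − 0.76610) / 0.765 = 1.37700 / 0.765 = 1.800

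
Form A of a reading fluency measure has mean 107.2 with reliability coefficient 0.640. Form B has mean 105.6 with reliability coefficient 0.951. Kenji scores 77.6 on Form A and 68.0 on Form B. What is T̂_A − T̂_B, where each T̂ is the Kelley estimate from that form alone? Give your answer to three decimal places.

18.414

T̂_A = 0.640(77.6) + 0.360(107.2) = 88.25600
T̂_B = 0.951(68.0) + 0.049(105.6) = 69.84240
T̂_A − T̂_B = 18.41360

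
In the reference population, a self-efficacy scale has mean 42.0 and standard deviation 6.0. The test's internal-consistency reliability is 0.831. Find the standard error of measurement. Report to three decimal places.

2.467

SEM = SD · √(1 − ρ) = 6.0 × √0.169 = 6.0 × 0.4111 = 2.4666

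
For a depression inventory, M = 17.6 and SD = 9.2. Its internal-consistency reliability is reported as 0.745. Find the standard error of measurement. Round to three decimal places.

SEM = SD · √(1 − ρ) = 9.2 × √0.255 = 9.2 × 0.5050 = 4.6458

4.646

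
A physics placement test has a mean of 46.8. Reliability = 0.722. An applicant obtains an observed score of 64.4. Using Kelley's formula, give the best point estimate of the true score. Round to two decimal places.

T̂ = ρX + (1 − ρ)μ
  = 0.722 × 64.4 + 0.278 × 46.8
  = 46.4968 + 13.0104
  = 59.507
  ≈ 59.51

59.51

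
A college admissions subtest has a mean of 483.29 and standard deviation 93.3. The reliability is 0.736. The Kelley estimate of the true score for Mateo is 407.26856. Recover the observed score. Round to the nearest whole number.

T̂ = ρX + (1 − ρ)μ  ⇒  X = (T̂ − (1 − ρ)μ) / ρ
X = (407.26856 − 0.264 × 483.29) / 0.736 = (407.26856 − 127.58856) / 0.736 = 279.68000 / 0.736 = 380.00

380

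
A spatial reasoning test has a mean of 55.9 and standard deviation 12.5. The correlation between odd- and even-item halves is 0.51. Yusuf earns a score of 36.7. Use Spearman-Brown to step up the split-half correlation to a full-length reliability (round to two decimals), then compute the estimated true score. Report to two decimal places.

Spearman-Brown: ρ = 2r/(1 + r) = 2(0.51)/(1 + 0.51) = 1.020/1.51 = 0.6755 → 0.68
Regress the observed score toward the mean by the unreliability: T̂ = 0.68·36.7 + 0.32·55.9 = 24.956 + 17.888 = 42.844.

42.84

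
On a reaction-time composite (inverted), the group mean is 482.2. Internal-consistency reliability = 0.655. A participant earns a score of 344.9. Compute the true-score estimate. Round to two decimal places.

392.27

Regress the observed score toward the mean by the unreliability: T̂ = 0.655·344.9 + 0.345·482.2 = 225.9095 + 166.3590 = 392.269.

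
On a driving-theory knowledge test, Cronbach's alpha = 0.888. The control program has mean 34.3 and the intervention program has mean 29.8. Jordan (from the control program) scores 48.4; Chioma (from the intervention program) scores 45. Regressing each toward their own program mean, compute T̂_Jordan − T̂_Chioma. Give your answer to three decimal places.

3.523

T̂_Jordan = 0.888(48.4) + 0.112(34.3) = 46.82080
T̂_Chioma = 0.888(45) + 0.112(29.8) = 43.29760
Difference = 46.82080 − 43.29760 = 3.52320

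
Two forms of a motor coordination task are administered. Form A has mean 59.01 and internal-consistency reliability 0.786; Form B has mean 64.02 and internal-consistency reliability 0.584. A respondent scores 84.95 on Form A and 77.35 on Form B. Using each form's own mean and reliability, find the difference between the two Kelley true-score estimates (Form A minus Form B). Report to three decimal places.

7.594

T̂_A = 0.786(84.95) + 0.214(59.01) = 79.39884
T̂_B = 0.584(77.35) + 0.416(64.02) = 71.80472
T̂_A − T̂_B = 7.59412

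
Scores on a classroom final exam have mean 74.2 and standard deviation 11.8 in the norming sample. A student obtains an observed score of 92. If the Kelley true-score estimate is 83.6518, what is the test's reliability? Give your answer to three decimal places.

0.531

T̂ = ρX + (1 − ρ)μ  ⇒  T̂ − μ = ρ(X − μ)
ρ = (T̂ − μ)/(X − μ) = (83.6518 − 74.2) / (92 − 74.2) = 9.4518 / 17.8 = 0.53100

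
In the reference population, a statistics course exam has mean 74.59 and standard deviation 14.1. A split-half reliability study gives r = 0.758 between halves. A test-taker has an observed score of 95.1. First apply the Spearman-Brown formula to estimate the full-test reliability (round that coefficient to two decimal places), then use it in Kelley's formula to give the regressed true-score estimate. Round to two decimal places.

Spearman-Brown: ρ = 2r/(1 + r) = 2(0.758)/(1 + 0.758) = 1.5160/1.758 = 0.8623 → 0.86
T̂ = 0.86(95.1) + 0.14(74.59) = 81.786 + 10.4426 = 92.229 → 92.23

92.23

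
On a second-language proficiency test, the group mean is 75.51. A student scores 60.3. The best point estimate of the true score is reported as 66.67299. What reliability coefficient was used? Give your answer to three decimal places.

0.581

T̂ = ρX + (1 − ρ)μ  ⇒  T̂ − μ = ρ(X − μ)
ρ = (T̂ − μ)/(X − μ) = (66.67299 − 75.51) / (60.3 − 75.51) = -8.83701 / -15.21 = 0.58100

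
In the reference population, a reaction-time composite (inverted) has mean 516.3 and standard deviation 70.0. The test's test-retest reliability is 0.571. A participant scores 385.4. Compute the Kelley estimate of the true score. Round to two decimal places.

441.56

T̂ = ρX + (1 − ρ)μ
  = 0.571 × 385.4 + 0.429 × 516.3
  = 220.0634 + 221.4927
  = 441.556
  ≈ 441.56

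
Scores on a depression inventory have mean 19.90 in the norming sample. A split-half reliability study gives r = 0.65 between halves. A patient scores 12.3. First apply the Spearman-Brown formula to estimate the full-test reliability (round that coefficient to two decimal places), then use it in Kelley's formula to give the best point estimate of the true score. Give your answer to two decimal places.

13.90

Spearman-Brown: ρ = 2r/(1 + r) = 2(0.65)/(1 + 0.65) = 1.300/1.65 = 0.7879 → 0.79
T̂ = ρX + (1 − ρ)μ
  = 0.79 × 12.3 + 0.21 × 19.90
  = 9.717 + 4.1790
  = 13.896
  ≈ 13.90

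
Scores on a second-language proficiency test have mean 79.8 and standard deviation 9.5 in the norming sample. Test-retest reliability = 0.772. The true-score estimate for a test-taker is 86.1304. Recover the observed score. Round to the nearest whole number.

88

T̂ = ρX + (1 − ρ)μ  ⇒  X = (T̂ − (1 − ρ)μ) / ρ
X = (86.1304 − 0.228 × 79.8) / 0.772 = (86.1304 − 18.1944) / 0.772 = 67.9360 / 0.772 = 88.00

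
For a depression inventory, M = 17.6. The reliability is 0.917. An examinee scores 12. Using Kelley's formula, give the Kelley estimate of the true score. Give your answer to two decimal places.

T̂ = ρX + (1 − ρ)μ
  = 0.917 × 12 + 0.083 × 17.6
  = 11.004 + 1.4608
  = 12.465
  ≈ 12.46

12.46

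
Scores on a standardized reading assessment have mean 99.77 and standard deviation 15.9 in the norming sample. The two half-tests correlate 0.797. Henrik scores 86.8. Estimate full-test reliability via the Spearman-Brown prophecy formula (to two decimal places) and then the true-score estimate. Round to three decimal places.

Spearman-Brown: ρ = 2r/(1 + r) = 2(0.797)/(1 + 0.797) = 1.5940/1.797 = 0.8870 → 0.89
T̂ = 0.89(86.8) + 0.11(99.77) = 77.252 + 10.9747 = 88.2267 → 88.227

88.227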